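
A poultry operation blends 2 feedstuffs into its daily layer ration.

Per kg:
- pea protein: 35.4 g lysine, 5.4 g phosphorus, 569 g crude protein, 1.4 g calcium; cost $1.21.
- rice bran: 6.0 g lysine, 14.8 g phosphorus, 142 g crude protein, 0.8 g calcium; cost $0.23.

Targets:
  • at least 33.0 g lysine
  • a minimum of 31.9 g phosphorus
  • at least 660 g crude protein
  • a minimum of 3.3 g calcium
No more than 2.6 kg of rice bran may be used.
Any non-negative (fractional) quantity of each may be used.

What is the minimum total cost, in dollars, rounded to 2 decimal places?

This is a linear program. Let x1 = kg of pea protein, x2 = kg of rice bran.
min 1.21x1 + 0.23x2 subject to:
  35.4x1 + 6x2 ≥ 33   (lysine)
  5.4x1 + 14.8x2 ≥ 31.9   (phosphorus)
  569x1 + 142x2 ≥ 660   (crude protein)
  1.4x1 + 0.8x2 ≥ 3.3   (calcium)
  x2 ≤ 2.6
  x1, x2 ≥ 0.
Both inputs are positive at the optimum. There the calcium and the rice bran cap constraints are tight.
So pea protein = 0.8714 kg, rice bran = 2.6 kg.
Cost = 1.21·0.8714 + 0.23·2.6 = 1.6524.

$1.65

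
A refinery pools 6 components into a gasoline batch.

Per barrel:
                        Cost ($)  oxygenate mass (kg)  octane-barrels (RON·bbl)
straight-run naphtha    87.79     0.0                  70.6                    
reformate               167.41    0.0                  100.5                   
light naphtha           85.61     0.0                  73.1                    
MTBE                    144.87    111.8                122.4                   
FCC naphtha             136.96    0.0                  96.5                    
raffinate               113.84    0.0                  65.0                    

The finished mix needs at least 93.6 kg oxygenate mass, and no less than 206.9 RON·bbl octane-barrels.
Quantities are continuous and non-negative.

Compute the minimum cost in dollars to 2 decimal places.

Treat it as an LP. Let x1 = barrels of straight-run naphtha, x2 = barrels of reformate, x3 = barrels of light naphtha, x4 = barrels of MTBE, x5 = barrels of FCC naphtha, x6 = barrels of raffinate.
Minimise 87.79x1 + 167.41x2 + 85.61x3 + 144.87x4 + 136.96x5 + 113.84x6 s.t.:
  111.8x4 ≥ 93.6   (oxygenate mass)
  70.6x1 + 100.5x2 + 73.1x3 + 122.4x4 + 96.5x5 + 65x6 ≥ 206.9   (octane-barrels)
  x1, x2, x3, x4, x5, x6 ≥ 0.
The optimal basis is {light naphtha, MTBE}; straight-run naphtha, reformate, FCC naphtha, raffinate drop out. There the oxygenate mass and octane-barrels constraints are tight.
Solving gives x3 = 1.4285, x4 = 0.83721.
Hence cost = 85.61·1.4285 + 144.87·0.83721 = $243.5805.

$243.58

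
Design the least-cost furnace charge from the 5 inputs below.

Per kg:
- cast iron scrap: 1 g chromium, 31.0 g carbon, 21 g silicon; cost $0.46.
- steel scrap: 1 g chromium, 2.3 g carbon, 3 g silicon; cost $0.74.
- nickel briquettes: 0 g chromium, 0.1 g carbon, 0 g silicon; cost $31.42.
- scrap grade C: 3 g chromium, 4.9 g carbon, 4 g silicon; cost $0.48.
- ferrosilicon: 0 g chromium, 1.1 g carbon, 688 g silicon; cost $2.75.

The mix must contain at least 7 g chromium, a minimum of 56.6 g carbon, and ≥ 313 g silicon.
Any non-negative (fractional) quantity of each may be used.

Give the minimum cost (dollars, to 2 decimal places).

Treat it as an LP. Let x1 = kg of cast iron scrap, x2 = kg of steel scrap, x3 = kg of nickel briquettes, x4 = kg of scrap grade C, x5 = kg of ferrosilicon.
Minimize 0.46x1 + 0.74x2 + 31.42x3 + 0.48x4 + 2.75x5 subject to:
  1x1 + 1x2 + 3x4 ≥ 7   (chromium)
  31x1 + 2.3x2 + 0.1x3 + 4.9x4 + 1.1x5 ≥ 56.6   (carbon)
  21x1 + 3x2 + 4x4 + 688x5 ≥ 313   (silicon)
  x1, x2, x3, x4, x5 ≥ 0.
At the optimum only cast iron scrap, scrap grade C, ferrosilicon are positive (steel scrap, nickel briquettes = 0). The chromium, carbon, silicon requirements are met with equality.
So cast iron scrap = 1.523 kg, scrap grade C = 1.826 kg, ferrosilicon = 0.3978 kg.
Hence cost = 0.46·1.523 + 0.48·1.826 + 2.75·0.3978 = $2.6710.

$2.67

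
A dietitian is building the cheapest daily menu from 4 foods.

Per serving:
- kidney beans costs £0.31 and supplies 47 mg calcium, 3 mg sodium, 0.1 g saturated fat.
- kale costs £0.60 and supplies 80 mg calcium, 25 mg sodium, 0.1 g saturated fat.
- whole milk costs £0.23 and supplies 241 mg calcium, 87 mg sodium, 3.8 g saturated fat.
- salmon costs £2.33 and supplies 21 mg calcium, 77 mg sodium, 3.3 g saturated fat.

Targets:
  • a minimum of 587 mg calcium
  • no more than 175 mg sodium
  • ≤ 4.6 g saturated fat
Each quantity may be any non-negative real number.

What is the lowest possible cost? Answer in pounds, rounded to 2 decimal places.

£2.49

Let x1 = servings of kidney beans, x2 = servings of kale, x3 = servings of whole milk, x4 = servings of salmon.
min 0.31x1 + 0.6x2 + 0.23x3 + 2.33x4 with:
  47x1 + 80x2 + 241x3 + 21x4 ≥ 587   (calcium)
  3x1 + 25x2 + 87x3 + 77x4 ≤ 175   (sodium)
  0.1x1 + 0.1x2 + 3.8x3 + 3.3x4 ≤ 4.6   (saturated fat)
  x1, x2, x3, x4 ≥ 0.
The minimum-cost mix takes nothing from kale, salmon — only kidney beans, whole milk. The calcium and saturated fat requirements are met with equality.
That vertex is x1 = 7.262, x3 = 1.019.
Objective = 0.31·7.262 + 0.23·1.019 = 2.4856.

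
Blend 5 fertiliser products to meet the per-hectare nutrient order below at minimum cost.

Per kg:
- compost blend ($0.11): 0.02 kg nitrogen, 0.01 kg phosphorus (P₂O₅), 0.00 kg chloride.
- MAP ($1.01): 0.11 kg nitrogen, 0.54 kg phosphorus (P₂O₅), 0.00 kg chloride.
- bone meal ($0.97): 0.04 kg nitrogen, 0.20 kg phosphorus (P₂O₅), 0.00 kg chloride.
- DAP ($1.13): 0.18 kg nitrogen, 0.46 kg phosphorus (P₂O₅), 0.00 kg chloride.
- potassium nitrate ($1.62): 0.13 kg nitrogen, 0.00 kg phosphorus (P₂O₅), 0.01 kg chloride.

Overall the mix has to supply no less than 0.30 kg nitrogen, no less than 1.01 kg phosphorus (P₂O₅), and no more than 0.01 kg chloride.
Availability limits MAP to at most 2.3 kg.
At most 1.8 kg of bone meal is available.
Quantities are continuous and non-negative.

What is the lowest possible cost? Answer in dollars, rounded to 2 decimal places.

This is a linear program. Let x1 = kg of compost blend, x2 = kg of MAP, x3 = kg of bone meal, x4 = kg of DAP, x5 = kg of potassium nitrate.
Minimise 0.11x1 + 1.01x2 + 0.97x3 + 1.13x4 + 1.62x5 with:
  0.02x1 + 0.11x2 + 0.04x3 + 0.18x4 + 0.13x5 ≥ 0.3   (nitrogen)
  0.01x1 + 0.54x2 + 0.2x3 + 0.46x4 ≥ 1.01   (phosphorus (P₂O₅))
  0.01x5 ≤ 0.01   (chloride)
  x2 ≤ 2.3
  x3 ≤ 1.8
  x1, x2, x3, x4, x5 ≥ 0.
The optimal basis is {MAP, DAP}; compost blend, bone meal, potassium nitrate drop out. Binding constraints: nitrogen and phosphorus (P₂O₅).
So MAP = 0.9399 kg, DAP = 1.092 kg.
Total cost: 1.01·0.9399 + 1.13·1.092 = 2.1833.

$2.18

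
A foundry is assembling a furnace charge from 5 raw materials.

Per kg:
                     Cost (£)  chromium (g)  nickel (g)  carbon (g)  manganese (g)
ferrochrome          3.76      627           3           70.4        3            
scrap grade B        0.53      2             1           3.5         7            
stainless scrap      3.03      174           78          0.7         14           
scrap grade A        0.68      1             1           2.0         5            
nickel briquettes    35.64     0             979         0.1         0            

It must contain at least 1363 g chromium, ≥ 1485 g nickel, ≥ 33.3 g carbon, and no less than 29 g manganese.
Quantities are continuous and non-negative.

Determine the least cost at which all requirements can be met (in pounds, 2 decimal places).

Treat it as an LP. Let x1 = kg of ferrochrome, x2 = kg of scrap grade B, x3 = kg of stainless scrap, x4 = kg of scrap grade A, x5 = kg of nickel briquettes.
Minimise 3.76x1 + 0.53x2 + 3.03x3 + 0.68x4 + 35.64x5 with:
  627x1 + 2x2 + 174x3 + 1x4 ≥ 1363   (chromium)
  3x1 + 1x2 + 78x3 + 1x4 + 979x5 ≥ 1485   (nickel)
  70.4x1 + 3.5x2 + 0.7x3 + 2x4 + 0.1x5 ≥ 33.3   (carbon)
  3x1 + 7x2 + 14x3 + 5x4 ≥ 29   (manganese)
  x1, x2, x3, x4, x5 ≥ 0.
The optimal basis is {ferrochrome, stainless scrap, nickel briquettes}; scrap grade B, scrap grade A drop out. There the chromium, nickel, carbon constraints are tight.
Optimal quantities: ferrochrome = 0.40832 kg, stainless scrap = 6.362 kg, nickel briquettes = 1.0087 kg.
Total cost: 3.76·0.40832 + 3.03·6.362 + 35.64·1.0087 = 56.7622.

£56.76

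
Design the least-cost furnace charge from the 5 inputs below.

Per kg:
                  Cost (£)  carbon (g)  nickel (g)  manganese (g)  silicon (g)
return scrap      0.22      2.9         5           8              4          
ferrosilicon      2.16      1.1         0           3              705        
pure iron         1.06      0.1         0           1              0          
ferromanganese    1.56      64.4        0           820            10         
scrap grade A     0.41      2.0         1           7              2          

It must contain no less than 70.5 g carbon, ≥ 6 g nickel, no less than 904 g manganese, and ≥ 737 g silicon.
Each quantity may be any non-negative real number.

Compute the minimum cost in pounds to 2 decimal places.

Set it up as a linear program. Let x1 = kg of return scrap, x2 = kg of ferrosilicon, x3 = kg of pure iron, x4 = kg of ferromanganese, x5 = kg of scrap grade A.
Minimise 0.22x1 + 2.16x2 + 1.06x3 + 1.56x4 + 0.41x5 subject to:
  2.9x1 + 1.1x2 + 0.1x3 + 64.4x4 + 2x5 ≥ 70.5   (carbon)
  5x1 + 1x5 ≥ 6   (nickel)
  8x1 + 3x2 + 1x3 + 820x4 + 7x5 ≥ 904   (manganese)
  4x1 + 705x2 + 10x4 + 2x5 ≥ 737   (silicon)
  x1, x2, x3, x4, x5 ≥ 0.
The optimal basis is {return scrap, ferrosilicon, ferromanganese}; pure iron, scrap grade A drop out. There the nickel, manganese, silicon constraints are tight.
That vertex is x1 = 1.2, x2 = 1.023, x4 = 1.087.
Total cost: 0.22·1.2 + 2.16·1.023 + 1.56·1.087 = 4.1694.

£4.17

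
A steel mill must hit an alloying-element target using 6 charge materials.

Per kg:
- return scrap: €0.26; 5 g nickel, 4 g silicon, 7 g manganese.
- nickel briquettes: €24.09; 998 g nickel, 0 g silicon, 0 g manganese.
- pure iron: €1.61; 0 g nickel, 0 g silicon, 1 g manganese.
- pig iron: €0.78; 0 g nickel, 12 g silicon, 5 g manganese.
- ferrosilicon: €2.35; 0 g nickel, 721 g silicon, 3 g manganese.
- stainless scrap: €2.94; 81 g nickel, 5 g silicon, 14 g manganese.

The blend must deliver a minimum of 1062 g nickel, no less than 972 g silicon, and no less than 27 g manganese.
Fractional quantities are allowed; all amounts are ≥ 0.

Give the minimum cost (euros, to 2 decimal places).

€29.22

This is a linear program. Let x1 = kg of return scrap, x2 = kg of nickel briquettes, x3 = kg of pure iron, x4 = kg of pig iron, x5 = kg of ferrosilicon, x6 = kg of stainless scrap.
Minimise 0.26x1 + 24.09x2 + 1.61x3 + 0.78x4 + 2.35x5 + 2.94x6 with:
  5x1 + 998x2 + 81x6 ≥ 1062   (nickel)
  4x1 + 12x4 + 721x5 + 5x6 ≥ 972   (silicon)
  7x1 + 1x3 + 5x4 + 3x5 + 14x6 ≥ 27   (manganese)
  x1, x2, x3, x4, x5, x6 ≥ 0.
The minimum-cost mix takes nothing from pure iron, pig iron, stainless scrap — only return scrap, nickel briquettes, ferrosilicon. There the nickel, silicon, manganese constraints are tight.
Solving gives x1 = 3.2872, x2 = 1.0477, x5 = 1.3299.
Cost = 0.26·3.2872 + 24.09·1.0477 + 2.35·1.3299 = 29.2190.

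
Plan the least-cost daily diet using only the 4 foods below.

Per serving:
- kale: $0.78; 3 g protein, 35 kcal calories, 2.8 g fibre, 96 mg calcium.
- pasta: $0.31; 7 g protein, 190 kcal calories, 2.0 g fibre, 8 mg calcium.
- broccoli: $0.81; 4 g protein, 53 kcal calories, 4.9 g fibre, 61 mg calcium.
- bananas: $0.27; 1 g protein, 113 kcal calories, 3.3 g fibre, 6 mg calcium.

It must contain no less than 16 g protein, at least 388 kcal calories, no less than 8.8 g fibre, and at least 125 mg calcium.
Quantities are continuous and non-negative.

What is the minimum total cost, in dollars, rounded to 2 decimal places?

$1.59

Treat it as an LP. Let x1 = servings of kale, x2 = servings of pasta, x3 = servings of broccoli, x4 = servings of bananas.
min 0.78x1 + 0.31x2 + 0.81x3 + 0.27x4 subject to:
  3x1 + 7x2 + 4x3 + 1x4 ≥ 16   (protein)
  35x1 + 190x2 + 53x3 + 113x4 ≥ 388   (calories)
  2.8x1 + 2x2 + 4.9x3 + 3.3x4 ≥ 8.8   (fibre)
  96x1 + 8x2 + 61x3 + 6x4 ≥ 125   (calcium)
  x1, x2, x3, x4 ≥ 0.
At the optimum only kale, pasta, bananas are positive (broccoli = 0). Binding constraints: protein, fibre, calcium.
Solving gives x1 = 1.117, x2 = 1.709, x4 = 0.6829.
Total cost: 0.78·1.117 + 0.31·1.709 + 0.27·0.6829 = 1.5854.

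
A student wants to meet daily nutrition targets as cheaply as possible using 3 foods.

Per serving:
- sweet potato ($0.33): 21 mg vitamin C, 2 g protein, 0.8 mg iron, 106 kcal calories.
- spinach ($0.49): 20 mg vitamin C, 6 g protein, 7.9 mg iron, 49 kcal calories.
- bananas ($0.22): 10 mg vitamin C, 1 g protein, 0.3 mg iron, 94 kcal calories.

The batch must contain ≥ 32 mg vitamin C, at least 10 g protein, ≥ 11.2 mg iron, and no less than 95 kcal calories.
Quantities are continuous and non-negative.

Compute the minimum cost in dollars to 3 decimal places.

$0.838

Set it up as a linear program. Let x1 = servings of sweet potato, x2 = servings of spinach, x3 = servings of bananas.
Minimize 0.33x1 + 0.49x2 + 0.22x3 with:
  21x1 + 20x2 + 10x3 ≥ 32   (vitamin C)
  2x1 + 6x2 + 1x3 ≥ 10   (protein)
  0.8x1 + 7.9x2 + 0.3x3 ≥ 11.2   (iron)
  106x1 + 49x2 + 94x3 ≥ 95   (calories)
  x1, x2, x3 ≥ 0.
The cheapest feasible vertex uses only spinach, bananas; sweet potato is not used. There the protein and calories constraints are tight.
Optimal quantities: spinach = 1.641 servings, bananas = 0.1553 servings.
Hence cost = 0.49·1.641 + 0.22·0.1553 = $0.83826.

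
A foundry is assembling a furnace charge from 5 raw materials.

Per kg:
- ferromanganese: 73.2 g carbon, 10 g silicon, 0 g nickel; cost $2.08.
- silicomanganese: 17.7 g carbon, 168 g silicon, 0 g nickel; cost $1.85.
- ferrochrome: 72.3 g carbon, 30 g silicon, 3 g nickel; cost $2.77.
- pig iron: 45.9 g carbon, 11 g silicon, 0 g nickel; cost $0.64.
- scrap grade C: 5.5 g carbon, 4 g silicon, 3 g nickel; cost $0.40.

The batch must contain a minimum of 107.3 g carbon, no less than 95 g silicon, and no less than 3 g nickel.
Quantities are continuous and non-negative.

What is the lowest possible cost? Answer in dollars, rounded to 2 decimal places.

Set it up as a linear program. Let x1 = kg of ferromanganese, x2 = kg of silicomanganese, x3 = kg of ferrochrome, x4 = kg of pig iron, x5 = kg of scrap grade C.
min 2.08x1 + 1.85x2 + 2.77x3 + 0.64x4 + 0.4x5 with:
  73.2x1 + 17.7x2 + 72.3x3 + 45.9x4 + 5.5x5 ≥ 107.3   (carbon)
  10x1 + 168x2 + 30x3 + 11x4 + 4x5 ≥ 95   (silicon)
  3x3 + 3x5 ≥ 3   (nickel)
  x1, x2, x3, x4, x5 ≥ 0.
The cheapest feasible vertex uses only silicomanganese, pig iron, scrap grade C; ferromanganese, ferrochrome are not used. Binding constraints: carbon, silicon, nickel.
So silicomanganese = 0.4067 kg, pig iron = 2.061 kg, scrap grade C = 1 kg.
Cost = 1.85·0.4067 + 0.64·2.061 + 0.4·1 = 2.4714.

$2.47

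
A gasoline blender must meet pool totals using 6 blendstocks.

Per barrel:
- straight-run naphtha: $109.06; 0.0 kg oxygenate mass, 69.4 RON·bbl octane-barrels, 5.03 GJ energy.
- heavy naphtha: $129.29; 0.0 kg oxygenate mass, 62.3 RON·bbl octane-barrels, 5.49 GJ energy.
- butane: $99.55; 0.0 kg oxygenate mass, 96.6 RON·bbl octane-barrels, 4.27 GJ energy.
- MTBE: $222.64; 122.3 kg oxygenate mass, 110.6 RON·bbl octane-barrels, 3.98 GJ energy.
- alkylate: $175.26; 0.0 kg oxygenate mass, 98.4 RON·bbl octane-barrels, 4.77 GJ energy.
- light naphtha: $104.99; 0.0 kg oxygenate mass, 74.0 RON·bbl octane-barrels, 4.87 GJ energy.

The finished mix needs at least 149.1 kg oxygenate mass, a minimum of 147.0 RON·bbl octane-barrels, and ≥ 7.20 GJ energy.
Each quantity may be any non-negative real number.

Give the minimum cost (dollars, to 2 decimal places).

$322.04

Treat it as an LP. Let x1 = barrels of straight-run naphtha, x2 = barrels of heavy naphtha, x3 = barrels of butane, x4 = barrels of MTBE, x5 = barrels of alkylate, x6 = barrels of light naphtha.
Minimise 109.06x1 + 129.29x2 + 99.55x3 + 222.64x4 + 175.26x5 + 104.99x6 with:
  122.3x4 ≥ 149.1   (oxygenate mass)
  69.4x1 + 62.3x2 + 96.6x3 + 110.6x4 + 98.4x5 + 74x6 ≥ 147   (octane-barrels)
  5.03x1 + 5.49x2 + 4.27x3 + 3.98x4 + 4.77x5 + 4.87x6 ≥ 7.2   (energy)
  x1, x2, x3, x4, x5, x6 ≥ 0.
The minimum-cost mix takes nothing from straight-run naphtha, heavy naphtha, butane, alkylate — only MTBE, light naphtha. There the oxygenate mass and energy constraints are tight.
That vertex is x4 = 1.2191, x6 = 0.4821.
Cost = 222.64·1.2191 + 104.99·0.4821 = 322.0361.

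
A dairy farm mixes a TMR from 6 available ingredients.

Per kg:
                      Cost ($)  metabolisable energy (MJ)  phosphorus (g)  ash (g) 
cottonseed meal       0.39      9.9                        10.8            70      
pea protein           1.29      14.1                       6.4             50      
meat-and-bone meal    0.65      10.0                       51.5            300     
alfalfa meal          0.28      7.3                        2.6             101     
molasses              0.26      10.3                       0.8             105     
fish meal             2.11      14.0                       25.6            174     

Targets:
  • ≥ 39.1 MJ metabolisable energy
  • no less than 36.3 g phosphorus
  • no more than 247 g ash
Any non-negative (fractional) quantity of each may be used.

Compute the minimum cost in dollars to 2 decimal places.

Let x1 = kg of cottonseed meal, x2 = kg of pea protein, x3 = kg of meat-and-bone meal, x4 = kg of alfalfa meal, x5 = kg of molasses, x6 = kg of fish meal.
Minimize 0.39x1 + 1.29x2 + 0.65x3 + 0.28x4 + 0.26x5 + 2.11x6 subject to:
  9.9x1 + 14.1x2 + 10x3 + 7.3x4 + 10.3x5 + 14x6 ≥ 39.1   (metabolisable energy)
  10.8x1 + 6.4x2 + 51.5x3 + 2.6x4 + 0.8x5 + 25.6x6 ≥ 36.3   (phosphorus)
  70x1 + 50x2 + 300x3 + 101x4 + 105x5 + 174x6 ≤ 247   (ash)
  x1, x2, x3, x4, x5, x6 ≥ 0.
The minimum-cost mix takes nothing from meat-and-bone meal, alfalfa meal, molasses, fish meal — only cottonseed meal, pea protein. The metabolisable energy and ash requirements are met with equality.
Optimal quantities: cottonseed meal = 3.105 kg, pea protein = 0.5929 kg.
Hence cost = 0.39·3.105 + 1.29·0.5929 = $1.9758.

$1.98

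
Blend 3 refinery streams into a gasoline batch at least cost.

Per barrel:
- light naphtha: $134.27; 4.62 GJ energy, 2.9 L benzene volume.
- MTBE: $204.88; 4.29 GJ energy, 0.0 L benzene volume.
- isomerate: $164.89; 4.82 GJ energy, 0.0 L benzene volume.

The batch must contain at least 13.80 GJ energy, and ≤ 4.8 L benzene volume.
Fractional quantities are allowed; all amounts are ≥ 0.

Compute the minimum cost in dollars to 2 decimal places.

$432.73

This is a linear program. Let x1 = barrels of light naphtha, x2 = barrels of MTBE, x3 = barrels of isomerate.
Minimise 134.27x1 + 204.88x2 + 164.89x3 subject to:
  4.62x1 + 4.29x2 + 4.82x3 ≥ 13.8   (energy)
  2.9x1 ≤ 4.8   (benzene volume)
  x1, x2, x3 ≥ 0.
At the optimum only light naphtha, isomerate are positive (MTBE = 0). The energy and benzene volume requirements are met with equality.
Solving gives x1 = 1.65517, x3 = 1.27658.
Total cost: 134.27·1.65517 + 164.89·1.27658 = 432.73495.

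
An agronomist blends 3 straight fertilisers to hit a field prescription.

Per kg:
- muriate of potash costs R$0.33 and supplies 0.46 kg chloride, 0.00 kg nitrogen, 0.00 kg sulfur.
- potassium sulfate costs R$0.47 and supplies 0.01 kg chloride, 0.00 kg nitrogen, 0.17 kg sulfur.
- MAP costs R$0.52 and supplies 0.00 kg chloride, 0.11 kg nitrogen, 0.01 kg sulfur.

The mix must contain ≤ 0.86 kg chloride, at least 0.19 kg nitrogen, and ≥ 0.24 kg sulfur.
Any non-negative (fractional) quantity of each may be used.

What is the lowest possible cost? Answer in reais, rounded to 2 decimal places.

Set it up as a linear program. Let x1 = kg of muriate of potash, x2 = kg of potassium sulfate, x3 = kg of MAP.
Minimize 0.33x1 + 0.47x2 + 0.52x3 s.t.:
  0.46x1 + 0.01x2 ≤ 0.86   (chloride)
  0.11x3 ≥ 0.19   (nitrogen)
  0.17x2 + 0.01x3 ≥ 0.24   (sulfur)
  x1, x2, x3 ≥ 0.
The optimal basis is {potassium sulfate, MAP}; muriate of potash drops out. The nitrogen and sulfur requirements are met with equality.
Solving gives x2 = 1.31, x3 = 1.727.
Objective = 0.47·1.31 + 0.52·1.727 = 1.5137.

R$1.51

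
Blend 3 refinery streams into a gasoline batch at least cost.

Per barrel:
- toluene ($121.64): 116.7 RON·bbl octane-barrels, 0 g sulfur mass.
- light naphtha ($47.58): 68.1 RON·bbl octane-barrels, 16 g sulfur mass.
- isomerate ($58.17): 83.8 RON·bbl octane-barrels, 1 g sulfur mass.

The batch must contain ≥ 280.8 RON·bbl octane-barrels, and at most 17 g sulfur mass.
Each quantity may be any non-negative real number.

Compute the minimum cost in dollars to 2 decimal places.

$194.92

Let x1 = barrels of toluene, x2 = barrels of light naphtha, x3 = barrels of isomerate.
Minimize 121.64x1 + 47.58x2 + 58.17x3 with:
  116.7x1 + 68.1x2 + 83.8x3 ≥ 280.8   (octane-barrels)
  16x2 + 1x3 ≤ 17   (sulfur mass)
  x1, x2, x3 ≥ 0.
The optimal basis is {isomerate}; toluene, light naphtha drop out. Binding constraint: octane-barrels.
Optimal quantities: isomerate = 3.3508 barrels.
Hence cost = 58.17·3.3508 = $194.9160.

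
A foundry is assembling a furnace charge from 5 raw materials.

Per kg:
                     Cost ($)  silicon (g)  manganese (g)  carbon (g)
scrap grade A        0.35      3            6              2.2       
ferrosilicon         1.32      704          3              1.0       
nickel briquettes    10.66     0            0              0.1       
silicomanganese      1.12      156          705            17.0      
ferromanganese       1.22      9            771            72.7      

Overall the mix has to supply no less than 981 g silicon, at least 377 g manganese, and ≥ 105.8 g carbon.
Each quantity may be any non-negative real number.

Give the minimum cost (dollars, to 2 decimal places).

This is a linear program. Let x1 = kg of scrap grade A, x2 = kg of ferrosilicon, x3 = kg of nickel briquettes, x4 = kg of silicomanganese, x5 = kg of ferromanganese.
min 0.35x1 + 1.32x2 + 10.66x3 + 1.12x4 + 1.22x5 s.t.:
  3x1 + 704x2 + 156x4 + 9x5 ≥ 981   (silicon)
  6x1 + 3x2 + 705x4 + 771x5 ≥ 377   (manganese)
  2.2x1 + 1x2 + 0.1x3 + 17x4 + 72.7x5 ≥ 105.8   (carbon)
  x1, x2, x3, x4, x5 ≥ 0.
At the optimum only ferrosilicon, ferromanganese are positive (scrap grade A, nickel briquettes, silicomanganese = 0). There the silicon and carbon constraints are tight.
Optimal quantities: ferrosilicon = 1.375 kg, ferromanganese = 1.436 kg.
Total cost: 1.32·1.375 + 1.22·1.436 = 3.5669.

$3.57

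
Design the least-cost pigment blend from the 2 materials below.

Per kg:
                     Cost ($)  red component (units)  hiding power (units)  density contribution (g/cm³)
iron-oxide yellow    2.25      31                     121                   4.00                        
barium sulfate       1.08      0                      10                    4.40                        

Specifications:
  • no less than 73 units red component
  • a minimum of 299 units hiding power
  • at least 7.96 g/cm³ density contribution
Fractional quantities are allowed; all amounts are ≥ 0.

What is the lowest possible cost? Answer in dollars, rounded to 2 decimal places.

$5.56

Let x1 = kg of iron-oxide yellow, x2 = kg of barium sulfate.
Minimize 2.25x1 + 1.08x2 subject to:
  31x1 ≥ 73   (red component)
  121x1 + 10x2 ≥ 299   (hiding power)
  4x1 + 4.4x2 ≥ 7.96   (density contribution)
  x1, x2 ≥ 0.
The minimum-cost mix takes nothing from barium sulfate — only iron-oxide yellow. The hiding power requirement is met with equality.
That vertex is x1 = 2.471.
Total cost: 2.25·2.471 = 5.5598.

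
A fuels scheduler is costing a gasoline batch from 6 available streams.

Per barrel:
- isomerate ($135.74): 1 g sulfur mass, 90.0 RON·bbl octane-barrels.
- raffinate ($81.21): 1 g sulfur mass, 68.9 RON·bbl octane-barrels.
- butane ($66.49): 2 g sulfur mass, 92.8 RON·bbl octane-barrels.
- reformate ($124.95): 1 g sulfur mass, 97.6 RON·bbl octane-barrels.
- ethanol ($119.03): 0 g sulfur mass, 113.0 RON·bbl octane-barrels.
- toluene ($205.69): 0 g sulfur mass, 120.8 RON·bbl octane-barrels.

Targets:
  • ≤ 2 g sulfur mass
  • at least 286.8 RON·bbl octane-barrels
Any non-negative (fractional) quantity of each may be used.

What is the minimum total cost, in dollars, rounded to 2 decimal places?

This is a linear program. Let x1 = barrels of isomerate, x2 = barrels of raffinate, x3 = barrels of butane, x4 = barrels of reformate, x5 = barrels of ethanol, x6 = barrels of toluene.
min 135.74x1 + 81.21x2 + 66.49x3 + 124.95x4 + 119.03x5 + 205.69x6 subject to:
  1x1 + 1x2 + 2x3 + 1x4 ≤ 2   (sulfur mass)
  90x1 + 68.9x2 + 92.8x3 + 97.6x4 + 113x5 + 120.8x6 ≥ 286.8   (octane-barrels)
  x1, x2, x3, x4, x5, x6 ≥ 0.
At the optimum only butane, ethanol are positive (isomerate, raffinate, reformate, toluene = 0). Binding constraints: sulfur mass and octane-barrels.
Solving gives x3 = 1, x5 = 1.7168.
Total cost: 66.49·1 + 119.03·1.7168 = 270.8407.

$270.84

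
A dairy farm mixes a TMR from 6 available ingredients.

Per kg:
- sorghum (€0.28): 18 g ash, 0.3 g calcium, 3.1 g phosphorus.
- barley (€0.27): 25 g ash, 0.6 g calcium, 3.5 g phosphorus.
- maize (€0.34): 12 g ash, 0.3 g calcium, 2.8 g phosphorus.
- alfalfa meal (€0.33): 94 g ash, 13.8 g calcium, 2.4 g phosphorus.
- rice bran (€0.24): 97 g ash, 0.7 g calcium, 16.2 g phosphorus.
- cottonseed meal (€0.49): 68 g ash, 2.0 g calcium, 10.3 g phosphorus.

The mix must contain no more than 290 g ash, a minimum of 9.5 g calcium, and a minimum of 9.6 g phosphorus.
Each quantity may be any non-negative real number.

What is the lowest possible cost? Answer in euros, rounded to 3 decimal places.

Let x1 = kg of sorghum, x2 = kg of barley, x3 = kg of maize, x4 = kg of alfalfa meal, x5 = kg of rice bran, x6 = kg of cottonseed meal.
min 0.28x1 + 0.27x2 + 0.34x3 + 0.33x4 + 0.24x5 + 0.49x6 subject to:
  18x1 + 25x2 + 12x3 + 94x4 + 97x5 + 68x6 ≤ 290   (ash)
  0.3x1 + 0.6x2 + 0.3x3 + 13.8x4 + 0.7x5 + 2x6 ≥ 9.5   (calcium)
  3.1x1 + 3.5x2 + 2.8x3 + 2.4x4 + 16.2x5 + 10.3x6 ≥ 9.6   (phosphorus)
  x1, x2, x3, x4, x5, x6 ≥ 0.
The minimum-cost mix takes nothing from sorghum, barley, maize, cottonseed meal — only alfalfa meal, rice bran. There the calcium and phosphorus constraints are tight.
Optimal quantities: alfalfa meal = 0.6633 kg, rice bran = 0.4943 kg.
Objective = 0.33·0.6633 + 0.24·0.4943 = 0.33752.

€0.338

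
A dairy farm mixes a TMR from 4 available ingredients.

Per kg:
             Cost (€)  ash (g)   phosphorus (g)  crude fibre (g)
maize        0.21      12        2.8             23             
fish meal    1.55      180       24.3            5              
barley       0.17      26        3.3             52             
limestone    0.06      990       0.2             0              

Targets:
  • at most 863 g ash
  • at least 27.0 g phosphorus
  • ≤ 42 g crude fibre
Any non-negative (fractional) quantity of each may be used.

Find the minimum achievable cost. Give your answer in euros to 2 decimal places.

Let x1 = kg of maize, x2 = kg of fish meal, x3 = kg of barley, x4 = kg of limestone.
Minimize 0.21x1 + 1.55x2 + 0.17x3 + 0.06x4 subject to:
  12x1 + 180x2 + 26x3 + 990x4 ≤ 863   (ash)
  2.8x1 + 24.3x2 + 3.3x3 + 0.2x4 ≥ 27   (phosphorus)
  23x1 + 5x2 + 52x3 ≤ 42   (crude fibre)
  x1, x2, x3, x4 ≥ 0.
The optimal basis is {fish meal, barley}; maize, limestone drop out. Binding constraints: phosphorus and crude fibre.
Solving gives x2 = 1.015, x3 = 0.7101.
Total cost: 1.55·1.015 + 0.17·0.7101 = 1.6940.

€1.69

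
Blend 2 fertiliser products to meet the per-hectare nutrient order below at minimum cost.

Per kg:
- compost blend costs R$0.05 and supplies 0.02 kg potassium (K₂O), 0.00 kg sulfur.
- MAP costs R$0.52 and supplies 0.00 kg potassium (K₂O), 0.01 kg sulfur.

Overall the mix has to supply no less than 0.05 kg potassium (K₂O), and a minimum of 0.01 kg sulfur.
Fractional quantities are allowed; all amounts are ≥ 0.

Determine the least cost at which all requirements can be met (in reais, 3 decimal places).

R$0.645

This is a linear program. Let x1 = kg of compost blend, x2 = kg of MAP.
min 0.05x1 + 0.52x2 with:
  0.02x1 ≥ 0.05   (potassium (K₂O))
  0.01x2 ≥ 0.01   (sulfur)
  x1, x2 ≥ 0.
Both inputs are positive at the optimum. There the potassium (K₂O) and sulfur constraints are tight.
Optimal quantities: compost blend = 2.5 kg, MAP = 1 kg.
Hence cost = 0.05·2.5 + 0.52·1 = R$0.64500.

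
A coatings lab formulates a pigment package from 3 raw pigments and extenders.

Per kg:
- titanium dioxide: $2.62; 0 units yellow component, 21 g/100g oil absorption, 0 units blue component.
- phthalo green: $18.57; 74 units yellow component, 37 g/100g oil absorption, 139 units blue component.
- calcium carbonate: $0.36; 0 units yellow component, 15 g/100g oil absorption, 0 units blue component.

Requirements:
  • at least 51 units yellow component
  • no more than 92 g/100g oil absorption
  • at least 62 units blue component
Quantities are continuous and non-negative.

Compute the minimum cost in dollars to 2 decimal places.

$12.80

Set it up as a linear program. Let x1 = kg of titanium dioxide, x2 = kg of phthalo green, x3 = kg of calcium carbonate.
min 2.62x1 + 18.57x2 + 0.36x3 subject to:
  74x2 ≥ 51   (yellow component)
  21x1 + 37x2 + 15x3 ≤ 92   (oil absorption)
  139x2 ≥ 62   (blue component)
  x1, x2, x3 ≥ 0.
The minimum-cost mix takes nothing from titanium dioxide, calcium carbonate — only phthalo green. There the yellow component constraint is tight.
Optimal quantities: phthalo green = 0.6892 kg.
Cost = 18.57·0.6892 = 12.7984.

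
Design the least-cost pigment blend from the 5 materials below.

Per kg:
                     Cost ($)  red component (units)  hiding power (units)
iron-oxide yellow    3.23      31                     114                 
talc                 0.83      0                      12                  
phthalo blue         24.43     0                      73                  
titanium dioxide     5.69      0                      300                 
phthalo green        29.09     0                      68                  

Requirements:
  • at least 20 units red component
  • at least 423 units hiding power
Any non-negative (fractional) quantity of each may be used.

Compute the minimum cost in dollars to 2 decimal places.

Set it up as a linear program. Let x1 = kg of iron-oxide yellow, x2 = kg of talc, x3 = kg of phthalo blue, x4 = kg of titanium dioxide, x5 = kg of phthalo green.
min 3.23x1 + 0.83x2 + 24.43x3 + 5.69x4 + 29.09x5 s.t.:
  31x1 ≥ 20   (red component)
  114x1 + 12x2 + 73x3 + 300x4 + 68x5 ≥ 423   (hiding power)
  x1, x2, x3, x4, x5 ≥ 0.
At the optimum only iron-oxide yellow, titanium dioxide are positive (talc, phthalo blue, phthalo green = 0). Binding constraints: red component and hiding power.
That vertex is x1 = 0.6452, x4 = 1.165.
Cost = 3.23·0.6452 + 5.69·1.165 = 8.7128.

$8.71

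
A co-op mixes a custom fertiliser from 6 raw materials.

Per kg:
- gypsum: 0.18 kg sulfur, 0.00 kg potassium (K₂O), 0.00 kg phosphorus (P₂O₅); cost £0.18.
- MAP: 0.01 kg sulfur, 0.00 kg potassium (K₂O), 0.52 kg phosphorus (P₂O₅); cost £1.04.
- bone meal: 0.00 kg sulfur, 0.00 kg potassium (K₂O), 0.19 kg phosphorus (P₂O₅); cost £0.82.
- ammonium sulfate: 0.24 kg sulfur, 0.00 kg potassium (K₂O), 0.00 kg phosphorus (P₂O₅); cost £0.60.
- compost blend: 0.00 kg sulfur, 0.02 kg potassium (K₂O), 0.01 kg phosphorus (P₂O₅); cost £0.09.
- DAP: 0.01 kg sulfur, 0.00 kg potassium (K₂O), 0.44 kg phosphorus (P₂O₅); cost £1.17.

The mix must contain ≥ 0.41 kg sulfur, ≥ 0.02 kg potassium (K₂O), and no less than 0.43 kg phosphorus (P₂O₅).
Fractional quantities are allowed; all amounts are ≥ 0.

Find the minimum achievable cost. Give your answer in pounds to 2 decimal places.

Treat it as an LP. Let x1 = kg of gypsum, x2 = kg of MAP, x3 = kg of bone meal, x4 = kg of ammonium sulfate, x5 = kg of compost blend, x6 = kg of DAP.
Minimise 0.18x1 + 1.04x2 + 0.82x3 + 0.6x4 + 0.09x5 + 1.17x6 s.t.:
  0.18x1 + 0.01x2 + 0.24x4 + 0.01x6 ≥ 0.41   (sulfur)
  0.02x5 ≥ 0.02   (potassium (K₂O))
  0.52x2 + 0.19x3 + 0.01x5 + 0.44x6 ≥ 0.43   (phosphorus (P₂O₅))
  x1, x2, x3, x4, x5, x6 ≥ 0.
The optimal basis is {gypsum, MAP, compost blend}; bone meal, ammonium sulfate, DAP drop out. There the sulfur, potassium (K₂O), phosphorus (P₂O₅) constraints are tight.
Solving gives x1 = 2.233, x2 = 0.8077, x5 = 1.
Total cost: 0.18·2.233 + 1.04·0.8077 + 0.09·1 = 1.3319.

£1.33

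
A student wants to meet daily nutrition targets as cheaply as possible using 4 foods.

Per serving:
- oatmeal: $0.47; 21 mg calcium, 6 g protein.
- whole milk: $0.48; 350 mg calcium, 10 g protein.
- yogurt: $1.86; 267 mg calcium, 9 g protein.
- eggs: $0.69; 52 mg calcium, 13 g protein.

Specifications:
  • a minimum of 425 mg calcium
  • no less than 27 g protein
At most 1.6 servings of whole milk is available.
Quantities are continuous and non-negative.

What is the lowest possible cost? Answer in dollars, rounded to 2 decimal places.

Let x1 = servings of oatmeal, x2 = servings of whole milk, x3 = servings of yogurt, x4 = servings of eggs.
Minimize 0.47x1 + 0.48x2 + 1.86x3 + 0.69x4 s.t.:
  21x1 + 350x2 + 267x3 + 52x4 ≥ 425   (calcium)
  6x1 + 10x2 + 9x3 + 13x4 ≥ 27   (protein)
  x2 ≤ 1.6
  x1, x2, x3, x4 ≥ 0.
The minimum-cost mix takes nothing from oatmeal, yogurt — only whole milk, eggs. Binding constraints: protein and the whole milk cap.
Solving gives x2 = 1.6, x4 = 0.8462.
Objective = 0.48·1.6 + 0.69·0.8462 = 1.3519.

$1.35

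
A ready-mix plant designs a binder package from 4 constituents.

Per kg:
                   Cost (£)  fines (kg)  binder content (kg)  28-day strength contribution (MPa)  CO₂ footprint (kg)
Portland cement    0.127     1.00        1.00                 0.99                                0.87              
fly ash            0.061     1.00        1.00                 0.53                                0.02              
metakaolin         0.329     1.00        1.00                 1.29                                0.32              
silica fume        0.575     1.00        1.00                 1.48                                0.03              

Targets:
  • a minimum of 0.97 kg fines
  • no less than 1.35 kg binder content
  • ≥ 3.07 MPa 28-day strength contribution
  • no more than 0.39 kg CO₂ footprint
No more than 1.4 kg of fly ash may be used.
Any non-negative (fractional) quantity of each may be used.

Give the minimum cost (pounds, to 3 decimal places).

£0.805

Set it up as a linear program. Let x1 = kg of Portland cement, x2 = kg of fly ash, x3 = kg of metakaolin, x4 = kg of silica fume.
min 0.127x1 + 0.061x2 + 0.329x3 + 0.575x4 s.t.:
  1x1 + 1x2 + 1x3 + 1x4 ≥ 0.97   (fines)
  1x1 + 1x2 + 1x3 + 1x4 ≥ 1.35   (binder content)
  0.99x1 + 0.53x2 + 1.29x3 + 1.48x4 ≥ 3.07   (28-day strength contribution)
  0.87x1 + 0.02x2 + 0.32x3 + 0.03x4 ≤ 0.39   (CO₂ footprint)
  x2 ≤ 1.4
  x1, x2, x3, x4 ≥ 0.
The minimum-cost mix takes nothing from Portland cement — only fly ash, metakaolin, silica fume. The 28-day strength contribution, CO₂ footprint, the fly ash cap requirements are met with equality.
So fly ash = 1.4 kg, metakaolin = 1.071 kg, silica fume = 0.6392 kg.
Total cost: 0.061·1.4 + 0.329·1.071 + 0.575·0.6392 = 0.80530.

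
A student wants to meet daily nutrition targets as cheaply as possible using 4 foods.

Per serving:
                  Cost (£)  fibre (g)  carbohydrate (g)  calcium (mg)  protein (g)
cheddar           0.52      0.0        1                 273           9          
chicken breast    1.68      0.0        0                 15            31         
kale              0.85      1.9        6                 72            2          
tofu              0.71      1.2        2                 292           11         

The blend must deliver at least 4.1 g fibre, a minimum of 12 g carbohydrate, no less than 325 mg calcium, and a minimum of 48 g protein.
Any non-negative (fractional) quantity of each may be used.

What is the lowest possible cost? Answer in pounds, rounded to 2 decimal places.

Let x1 = servings of cheddar, x2 = servings of chicken breast, x3 = servings of kale, x4 = servings of tofu.
Minimise 0.52x1 + 1.68x2 + 0.85x3 + 0.71x4 with:
  1.9x3 + 1.2x4 ≥ 4.1   (fibre)
  1x1 + 6x3 + 2x4 ≥ 12   (carbohydrate)
  273x1 + 15x2 + 72x3 + 292x4 ≥ 325   (calcium)
  9x1 + 31x2 + 2x3 + 11x4 ≥ 48   (protein)
  x1, x2, x3, x4 ≥ 0.
The optimal basis is {kale, tofu}; cheddar, chicken breast drop out. The carbohydrate and protein requirements are met with equality.
So kale = 0.5806 servings, tofu = 4.258 servings.
Cost = 0.85·0.5806 + 0.71·4.258 = 3.5167.

£3.52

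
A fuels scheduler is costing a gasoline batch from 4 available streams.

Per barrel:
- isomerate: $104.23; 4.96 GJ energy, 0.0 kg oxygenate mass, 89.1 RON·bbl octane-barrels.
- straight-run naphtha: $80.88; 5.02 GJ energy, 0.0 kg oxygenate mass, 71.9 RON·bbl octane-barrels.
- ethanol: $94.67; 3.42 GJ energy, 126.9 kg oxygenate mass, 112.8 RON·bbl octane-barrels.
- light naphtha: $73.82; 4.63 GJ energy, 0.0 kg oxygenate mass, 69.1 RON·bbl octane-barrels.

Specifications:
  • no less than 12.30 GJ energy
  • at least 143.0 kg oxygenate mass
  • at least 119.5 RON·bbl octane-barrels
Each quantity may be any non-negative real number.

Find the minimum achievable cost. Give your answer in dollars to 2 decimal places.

Treat it as an LP. Let x1 = barrels of isomerate, x2 = barrels of straight-run naphtha, x3 = barrels of ethanol, x4 = barrels of light naphtha.
Minimise 104.23x1 + 80.88x2 + 94.67x3 + 73.82x4 subject to:
  4.96x1 + 5.02x2 + 3.42x3 + 4.63x4 ≥ 12.3   (energy)
  126.9x3 ≥ 143   (oxygenate mass)
  89.1x1 + 71.9x2 + 112.8x3 + 69.1x4 ≥ 119.5   (octane-barrels)
  x1, x2, x3, x4 ≥ 0.
At the optimum only ethanol, light naphtha are positive (isomerate, straight-run naphtha = 0). Binding constraints: energy and oxygenate mass.
That vertex is x3 = 1.127, x4 = 1.824.
Cost = 94.67·1.127 + 73.82·1.824 = 241.3408.

$241.34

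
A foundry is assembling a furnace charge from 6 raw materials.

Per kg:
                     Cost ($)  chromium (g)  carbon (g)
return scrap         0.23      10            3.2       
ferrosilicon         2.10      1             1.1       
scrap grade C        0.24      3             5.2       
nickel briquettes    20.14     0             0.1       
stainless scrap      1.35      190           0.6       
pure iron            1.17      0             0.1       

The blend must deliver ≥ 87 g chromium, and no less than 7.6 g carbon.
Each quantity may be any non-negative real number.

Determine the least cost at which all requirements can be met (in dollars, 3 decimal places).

Set it up as a linear program. Let x1 = kg of return scrap, x2 = kg of ferrosilicon, x3 = kg of scrap grade C, x4 = kg of nickel briquettes, x5 = kg of stainless scrap, x6 = kg of pure iron.
Minimize 0.23x1 + 2.1x2 + 0.24x3 + 20.14x4 + 1.35x5 + 1.17x6 s.t.:
  10x1 + 1x2 + 3x3 + 190x5 ≥ 87   (chromium)
  3.2x1 + 1.1x2 + 5.2x3 + 0.1x4 + 0.6x5 + 0.1x6 ≥ 7.6   (carbon)
  x1, x2, x3, x4, x5, x6 ≥ 0.
The optimal basis is {scrap grade C, stainless scrap}; return scrap, ferrosilicon, nickel briquettes, pure iron drop out. The chromium and carbon requirements are met with equality.
That vertex is x3 = 1.411, x5 = 0.4356.
Total cost: 0.24·1.411 + 1.35·0.4356 = 0.92670.

$0.927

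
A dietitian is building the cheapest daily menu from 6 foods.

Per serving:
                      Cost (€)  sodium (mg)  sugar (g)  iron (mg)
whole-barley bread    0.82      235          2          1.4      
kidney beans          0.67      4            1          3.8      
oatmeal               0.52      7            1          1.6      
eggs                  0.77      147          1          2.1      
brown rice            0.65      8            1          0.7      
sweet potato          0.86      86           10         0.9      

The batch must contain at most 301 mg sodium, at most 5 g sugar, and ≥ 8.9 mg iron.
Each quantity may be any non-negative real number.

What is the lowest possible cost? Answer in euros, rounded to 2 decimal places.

Let x1 = servings of whole-barley bread, x2 = servings of kidney beans, x3 = servings of oatmeal, x4 = servings of eggs, x5 = servings of brown rice, x6 = servings of sweet potato.
Minimize 0.82x1 + 0.67x2 + 0.52x3 + 0.77x4 + 0.65x5 + 0.86x6 with:
  235x1 + 4x2 + 7x3 + 147x4 + 8x5 + 86x6 ≤ 301   (sodium)
  2x1 + 1x2 + 1x3 + 1x4 + 1x5 + 10x6 ≤ 5   (sugar)
  1.4x1 + 3.8x2 + 1.6x3 + 2.1x4 + 0.7x5 + 0.9x6 ≥ 8.9   (iron)
  x1, x2, x3, x4, x5, x6 ≥ 0.
At the optimum only kidney beans is positive (whole-barley bread, oatmeal, eggs, brown rice, sweet potato = 0). The iron requirement is met with equality.
So kidney beans = 2.342 servings.
Hence cost = 0.67·2.342 = €1.5691.

€1.57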